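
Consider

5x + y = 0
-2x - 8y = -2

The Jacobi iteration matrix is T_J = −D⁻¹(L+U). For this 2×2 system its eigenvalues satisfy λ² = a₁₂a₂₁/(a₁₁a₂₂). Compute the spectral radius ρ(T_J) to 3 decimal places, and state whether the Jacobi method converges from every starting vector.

0.224

a₁₂a₂₁/(a₁₁a₂₂) = (1)·(-2) / ((5)·(-8)) = 0.050000
ρ = √|0.050000| = √0.050000 = 0.224
ρ < 1, so Jacobi converges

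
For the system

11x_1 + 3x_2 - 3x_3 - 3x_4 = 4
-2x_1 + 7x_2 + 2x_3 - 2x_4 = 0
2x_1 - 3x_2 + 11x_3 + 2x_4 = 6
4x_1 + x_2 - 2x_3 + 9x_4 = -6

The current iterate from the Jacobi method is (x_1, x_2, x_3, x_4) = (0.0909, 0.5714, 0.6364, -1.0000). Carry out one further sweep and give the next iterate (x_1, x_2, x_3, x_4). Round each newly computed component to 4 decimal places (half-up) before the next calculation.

One sweep:
  x_1 = (4 - (3)·0.5714 - (-3)·0.6364 - (-3)·-1.0000) / (11) = 0.1086
  x_2 = (0 - (-2)·0.0909 - (2)·0.6364 - (-2)·-1.0000) / (7) = -0.4416
  x_3 = (6 - (2)·0.0909 - (-3)·0.5714 - (2)·-1.0000) / (11) = 0.8666
  x_4 = (-6 - (4)·0.0909 - (1)·0.5714 - (-2)·0.6364) / (9) = -0.6291

(0.1086, -0.4416, 0.8666, -0.6291)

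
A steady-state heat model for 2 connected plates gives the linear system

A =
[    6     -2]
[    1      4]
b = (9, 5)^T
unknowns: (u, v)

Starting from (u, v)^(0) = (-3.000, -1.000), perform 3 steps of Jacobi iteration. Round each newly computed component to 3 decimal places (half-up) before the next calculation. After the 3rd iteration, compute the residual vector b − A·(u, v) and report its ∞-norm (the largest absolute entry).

Iteration 1:
  u = (9 - (-2)·-1.000) / (6) = 1.167
  v = (5 - (1)·-3.000) / (4) = 2.000
Iteration 2:
  u = (9 - (-2)·2.000) / (6) = 2.167
  v = (5 - (1)·1.167) / (4) = 0.958
Iteration 3:
  u = (9 - (-2)·0.958) / (6) = 1.819
  v = (5 - (1)·2.167) / (4) = 0.708
Residual b − A·x = (-0.498, 0.349); ∞-norm = 0.498

0.498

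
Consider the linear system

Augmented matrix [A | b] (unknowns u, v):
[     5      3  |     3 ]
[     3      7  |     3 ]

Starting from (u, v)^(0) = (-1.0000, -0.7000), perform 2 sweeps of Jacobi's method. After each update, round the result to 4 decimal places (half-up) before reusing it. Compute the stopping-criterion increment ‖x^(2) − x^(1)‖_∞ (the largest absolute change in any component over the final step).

Iteration 1:
  u = (3 - (3)·-0.7000) / (5) = 1.0200
  v = (3 - (3)·-1.0000) / (7) = 0.8571
Iteration 2:
  u = (3 - (3)·0.8571) / (5) = 0.0857
  v = (3 - (3)·1.0200) / (7) = -0.0086
Change: (-0.9343, -0.8657) → max |·| = 0.9343

0.9343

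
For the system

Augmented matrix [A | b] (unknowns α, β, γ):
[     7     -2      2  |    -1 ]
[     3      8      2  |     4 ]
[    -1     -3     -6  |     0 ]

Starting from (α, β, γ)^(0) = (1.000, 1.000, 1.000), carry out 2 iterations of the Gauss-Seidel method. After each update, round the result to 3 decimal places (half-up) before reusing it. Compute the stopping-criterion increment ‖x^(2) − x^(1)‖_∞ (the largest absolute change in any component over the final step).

Iteration 1:
  α = (-1 - (-2)·1.000 - (2)·1.000) / (7) = -0.143
  β = (4 - (3)·-0.143 - (2)·1.000) / (8) = 0.304
  γ = (0 - (-1)·-0.143 - (-3)·0.304) / (-6) = -0.128
Iteration 2:
  α = (-1 - (-2)·0.304 - (2)·-0.128) / (7) = -0.019
  β = (4 - (3)·-0.019 - (2)·-0.128) / (8) = 0.539
  γ = (0 - (-1)·-0.019 - (-3)·0.539) / (-6) = -0.266
Change: (0.124, 0.235, -0.138) → max |·| = 0.235

0.235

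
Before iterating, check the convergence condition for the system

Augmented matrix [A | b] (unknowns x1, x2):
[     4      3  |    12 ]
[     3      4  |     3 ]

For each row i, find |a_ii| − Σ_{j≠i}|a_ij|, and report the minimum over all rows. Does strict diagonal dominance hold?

row 1: |4| − (3) = 1
row 2: |4| − (3) = 1
minimum over rows = 1 → strictly diagonally dominant (convergence guaranteed)

1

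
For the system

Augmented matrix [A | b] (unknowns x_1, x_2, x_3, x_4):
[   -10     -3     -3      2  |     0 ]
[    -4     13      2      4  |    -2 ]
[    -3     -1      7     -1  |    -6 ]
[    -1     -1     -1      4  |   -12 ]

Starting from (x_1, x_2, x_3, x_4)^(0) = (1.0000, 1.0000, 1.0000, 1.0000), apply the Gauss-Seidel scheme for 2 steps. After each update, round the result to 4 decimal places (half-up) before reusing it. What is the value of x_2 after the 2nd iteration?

Iteration 1:
  x_1 = (0 - (-3)·1.0000 - (-3)·1.0000 - (2)·1.0000) / (-10) = -0.4000
  x_2 = (-2 - (-4)·-0.4000 - (2)·1.0000 - (4)·1.0000) / (13) = -0.7385
  x_3 = (-6 - (-3)·-0.4000 - (-1)·-0.7385 - (-1)·1.0000) / (7) = -0.9912
  x_4 = (-12 - (-1)·-0.4000 - (-1)·-0.7385 - (-1)·-0.9912) / (4) = -3.5324
Iteration 2:
  x_1 = (0 - (-3)·-0.7385 - (-3)·-0.9912 - (2)·-3.5324) / (-10) = -0.1876
  x_2 = (-2 - (-4)·-0.1876 - (2)·-0.9912 - (4)·-3.5324) / (13) = 1.0278
  x_3 = (-6 - (-3)·-0.1876 - (-1)·1.0278 - (-1)·-3.5324) / (7) = -1.2953
  x_4 = (-12 - (-1)·-0.1876 - (-1)·1.0278 - (-1)·-1.2953) / (4) = -3.1138

1.0278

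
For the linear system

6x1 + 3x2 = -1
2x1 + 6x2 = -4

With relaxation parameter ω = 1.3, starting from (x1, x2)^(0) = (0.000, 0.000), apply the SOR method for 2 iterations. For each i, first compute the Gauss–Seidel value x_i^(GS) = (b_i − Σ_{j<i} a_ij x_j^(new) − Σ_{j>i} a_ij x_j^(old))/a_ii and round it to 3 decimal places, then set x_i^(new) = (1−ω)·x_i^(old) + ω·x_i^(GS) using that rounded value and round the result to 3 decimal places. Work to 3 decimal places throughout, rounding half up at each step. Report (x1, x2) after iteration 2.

(0.350, -0.786)

Iteration 1:
  x1: GS value = (-1 - (3)·0.000) / (6) = -0.167;  x1 ← (1−ω)·0.000 + ω·-0.167 = -0.217
  x2: GS value = (-4 - (2)·-0.217) / (6) = -0.594;  x2 ← (1−ω)·0.000 + ω·-0.594 = -0.772
Iteration 2:
  x1: GS value = (-1 - (3)·-0.772) / (6) = 0.219;  x1 ← (1−ω)·-0.217 + ω·0.219 = 0.350
  x2: GS value = (-4 - (2)·0.350) / (6) = -0.783;  x2 ← (1−ω)·-0.772 + ω·-0.783 = -0.786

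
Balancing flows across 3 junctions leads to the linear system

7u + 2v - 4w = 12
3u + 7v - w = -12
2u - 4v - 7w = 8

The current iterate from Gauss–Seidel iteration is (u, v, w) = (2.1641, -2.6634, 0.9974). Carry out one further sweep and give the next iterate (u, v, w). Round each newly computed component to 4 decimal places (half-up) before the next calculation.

(3.0452, -2.8769, 1.3711)

One sweep:
  u = (12 - (2)·-2.6634 - (-4)·0.9974) / (7) = 3.0452
  v = (-12 - (3)·3.0452 - (-1)·0.9974) / (7) = -2.8769
  w = (8 - (2)·3.0452 - (-4)·-2.8769) / (-7) = 1.3711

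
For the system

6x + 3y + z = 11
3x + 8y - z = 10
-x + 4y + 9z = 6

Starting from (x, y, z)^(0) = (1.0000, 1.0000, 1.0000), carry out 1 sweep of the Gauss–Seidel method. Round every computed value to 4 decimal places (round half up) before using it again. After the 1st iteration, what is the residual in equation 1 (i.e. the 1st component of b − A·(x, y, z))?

Iteration 1:
  x = (11 - (3)·1.0000 - (1)·1.0000) / (6) = 1.1667
  y = (10 - (3)·1.1667 - (-1)·1.0000) / (8) = 0.9375
  z = (6 - (-1)·1.1667 - (4)·0.9375) / (9) = 0.3796
Residual b − A·x = (0.8077, -0.6205, 0.0003)

0.8077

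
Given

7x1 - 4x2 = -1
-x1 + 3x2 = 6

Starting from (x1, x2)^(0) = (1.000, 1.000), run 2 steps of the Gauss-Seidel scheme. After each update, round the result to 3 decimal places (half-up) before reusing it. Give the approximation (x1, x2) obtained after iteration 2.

(1.082, 2.361)

Iteration 1:
  x1 = (-1 - (-4)·1.000) / (7) = 0.429
  x2 = (6 - (-1)·0.429) / (3) = 2.143
Iteration 2:
  x1 = (-1 - (-4)·2.143) / (7) = 1.082
  x2 = (6 - (-1)·1.082) / (3) = 2.361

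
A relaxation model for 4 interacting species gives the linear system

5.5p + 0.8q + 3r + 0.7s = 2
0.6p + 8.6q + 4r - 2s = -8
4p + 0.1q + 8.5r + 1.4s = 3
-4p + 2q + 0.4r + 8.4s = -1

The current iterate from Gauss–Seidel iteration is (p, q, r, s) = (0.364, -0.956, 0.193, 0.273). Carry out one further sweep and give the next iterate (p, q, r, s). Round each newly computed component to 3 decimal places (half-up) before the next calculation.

One sweep:
  p = (2 - (0.8)·-0.956 - (3)·0.193 - (0.7)·0.273) / (5.5) = 0.363
  q = (-8 - (0.6)·0.363 - (4)·0.193 - (-2)·0.273) / (8.6) = -0.982
  r = (3 - (4)·0.363 - (0.1)·-0.982 - (1.4)·0.273) / (8.5) = 0.149
  s = (-1 - (-4)·0.363 - (2)·-0.982 - (0.4)·0.149) / (8.4) = 0.281

(0.363, -0.982, 0.149, 0.281)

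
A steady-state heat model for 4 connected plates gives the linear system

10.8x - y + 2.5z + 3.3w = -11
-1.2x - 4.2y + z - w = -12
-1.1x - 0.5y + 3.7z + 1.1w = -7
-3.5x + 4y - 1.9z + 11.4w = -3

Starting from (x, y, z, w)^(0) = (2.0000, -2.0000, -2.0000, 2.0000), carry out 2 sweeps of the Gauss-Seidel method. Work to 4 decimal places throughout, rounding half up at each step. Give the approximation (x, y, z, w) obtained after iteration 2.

Iteration 1:
  x = (-11 - (-1)·-2.0000 - (2.5)·-2.0000 - (3.3)·2.0000) / (10.8) = -1.3519
  y = (-12 - (-1.2)·-1.3519 - (1)·-2.0000 - (-1)·2.0000) / (-4.2) = 2.2910
  z = (-7 - (-1.1)·-1.3519 - (-0.5)·2.2910 - (1.1)·2.0000) / (3.7) = -2.5788
  w = (-3 - (-3.5)·-1.3519 - (4)·2.2910 - (-1.9)·-2.5788) / (11.4) = -1.9119
Iteration 2:
  x = (-11 - (-1)·2.2910 - (2.5)·-2.5788 - (3.3)·-1.9119) / (10.8) = 0.3747
  y = (-12 - (-1.2)·0.3747 - (1)·-2.5788 - (-1)·-1.9119) / (-4.2) = 2.5913
  z = (-7 - (-1.1)·0.3747 - (-0.5)·2.5913 - (1.1)·-1.9119) / (3.7) = -0.8619
  w = (-3 - (-3.5)·0.3747 - (4)·2.5913 - (-1.9)·-0.8619) / (11.4) = -1.2010

(0.3747, 2.5913, -0.8619, -1.2010)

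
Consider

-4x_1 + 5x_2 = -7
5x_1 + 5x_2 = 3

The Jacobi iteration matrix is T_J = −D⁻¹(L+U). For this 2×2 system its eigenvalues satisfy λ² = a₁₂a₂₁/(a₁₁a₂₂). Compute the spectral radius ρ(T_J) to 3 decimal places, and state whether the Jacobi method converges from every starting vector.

a₁₂a₂₁/(a₁₁a₂₂) = (5)·(5) / ((-4)·(5)) = -1.250000
ρ = √|-1.250000| = √1.250000 = 1.118
ρ > 1, so Jacobi diverges

1.118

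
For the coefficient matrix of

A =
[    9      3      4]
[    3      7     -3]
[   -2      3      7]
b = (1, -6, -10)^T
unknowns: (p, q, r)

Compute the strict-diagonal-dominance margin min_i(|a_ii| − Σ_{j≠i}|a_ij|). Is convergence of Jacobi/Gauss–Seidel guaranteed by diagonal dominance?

1

row 1: |9| − (3+4) = 2
row 2: |7| − (3+3) = 1
row 3: |7| − (2+3) = 2
minimum over rows = 1 → strictly diagonally dominant (convergence guaranteed)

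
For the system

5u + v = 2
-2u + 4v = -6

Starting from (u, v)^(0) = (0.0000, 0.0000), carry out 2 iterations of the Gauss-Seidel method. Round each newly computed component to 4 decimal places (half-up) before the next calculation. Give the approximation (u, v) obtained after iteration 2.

(0.6600, -1.1700)

Iteration 1:
  u = (2 - (1)·0.0000) / (5) = 0.4000
  v = (-6 - (-2)·0.4000) / (4) = -1.3000
Iteration 2:
  u = (2 - (1)·-1.3000) / (5) = 0.6600
  v = (-6 - (-2)·0.6600) / (4) = -1.1700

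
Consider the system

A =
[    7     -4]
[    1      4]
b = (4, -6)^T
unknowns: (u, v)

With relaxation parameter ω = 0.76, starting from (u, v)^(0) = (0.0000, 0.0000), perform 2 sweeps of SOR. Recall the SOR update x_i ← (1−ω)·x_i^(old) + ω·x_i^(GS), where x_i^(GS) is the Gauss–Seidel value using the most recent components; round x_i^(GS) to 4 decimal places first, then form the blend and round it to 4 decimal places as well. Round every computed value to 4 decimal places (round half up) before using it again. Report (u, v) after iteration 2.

Iteration 1:
  u: GS value = (4 - (-4)·0.0000) / (7) = 0.5714;  u ← (1−ω)·0.0000 + ω·0.5714 = 0.4343
  v: GS value = (-6 - (1)·0.4343) / (4) = -1.6086;  v ← (1−ω)·0.0000 + ω·-1.6086 = -1.2225
Iteration 2:
  u: GS value = (4 - (-4)·-1.2225) / (7) = -0.1271;  u ← (1−ω)·0.4343 + ω·-0.1271 = 0.0076
  v: GS value = (-6 - (1)·0.0076) / (4) = -1.5019;  v ← (1−ω)·-1.2225 + ω·-1.5019 = -1.4348

(0.0076, -1.4348)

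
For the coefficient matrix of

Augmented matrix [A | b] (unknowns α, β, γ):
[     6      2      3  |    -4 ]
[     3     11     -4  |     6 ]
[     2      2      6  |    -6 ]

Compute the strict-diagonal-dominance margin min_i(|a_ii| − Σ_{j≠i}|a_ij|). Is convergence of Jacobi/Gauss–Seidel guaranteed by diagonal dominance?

row 1: |6| − (2+3) = 1
row 2: |11| − (3+4) = 4
row 3: |6| − (2+2) = 2
minimum over rows = 1 → strictly diagonally dominant (convergence guaranteed)

1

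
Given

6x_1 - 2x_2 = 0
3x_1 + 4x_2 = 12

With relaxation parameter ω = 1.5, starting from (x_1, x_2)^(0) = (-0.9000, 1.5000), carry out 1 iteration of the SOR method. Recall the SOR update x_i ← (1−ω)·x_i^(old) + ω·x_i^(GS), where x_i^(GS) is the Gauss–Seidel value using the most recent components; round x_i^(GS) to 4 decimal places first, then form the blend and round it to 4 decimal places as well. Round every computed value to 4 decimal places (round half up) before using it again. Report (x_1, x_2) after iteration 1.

(1.2000, 2.4000)

Iteration 1:
  x_1: GS value = (0 - (-2)·1.5000) / (6) = 0.5000;  x_1 ← (1−ω)·-0.9000 + ω·0.5000 = 1.2000
  x_2: GS value = (12 - (3)·1.2000) / (4) = 2.1000;  x_2 ← (1−ω)·1.5000 + ω·2.1000 = 2.4000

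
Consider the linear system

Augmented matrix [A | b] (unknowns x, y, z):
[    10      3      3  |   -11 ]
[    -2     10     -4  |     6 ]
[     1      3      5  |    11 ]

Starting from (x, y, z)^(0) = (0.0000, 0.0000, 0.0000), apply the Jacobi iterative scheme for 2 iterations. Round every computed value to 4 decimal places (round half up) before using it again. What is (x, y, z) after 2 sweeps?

(-1.9400, 1.2600, 2.0600)

Iteration 1:
  x = (-11 - (3)·0.0000 - (3)·0.0000) / (10) = -1.1000
  y = (6 - (-2)·0.0000 - (-4)·0.0000) / (10) = 0.6000
  z = (11 - (1)·0.0000 - (3)·0.0000) / (5) = 2.2000
Iteration 2:
  x = (-11 - (3)·0.6000 - (3)·2.2000) / (10) = -1.9400
  y = (6 - (-2)·-1.1000 - (-4)·2.2000) / (10) = 1.2600
  z = (11 - (1)·-1.1000 - (3)·0.6000) / (5) = 2.0600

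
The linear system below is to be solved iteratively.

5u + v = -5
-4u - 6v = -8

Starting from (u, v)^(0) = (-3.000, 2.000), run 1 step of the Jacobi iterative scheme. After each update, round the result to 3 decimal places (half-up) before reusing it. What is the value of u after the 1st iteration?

Iteration 1:
  u = (-5 - (1)·2.000) / (5) = -1.400
  v = (-8 - (-4)·-3.000) / (-6) = 3.333

-1.400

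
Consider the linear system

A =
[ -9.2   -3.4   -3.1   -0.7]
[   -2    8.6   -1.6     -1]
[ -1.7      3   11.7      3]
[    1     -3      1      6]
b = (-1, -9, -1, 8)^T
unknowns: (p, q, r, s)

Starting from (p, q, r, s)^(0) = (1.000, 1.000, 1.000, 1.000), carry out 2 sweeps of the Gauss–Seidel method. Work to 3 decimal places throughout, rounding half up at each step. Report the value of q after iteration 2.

-0.865

Iteration 1:
  p = (-1 - (-3.4)·1.000 - (-3.1)·1.000 - (-0.7)·1.000) / (-9.2) = -0.674
  q = (-9 - (-2)·-0.674 - (-1.6)·1.000 - (-1)·1.000) / (8.6) = -0.901
  r = (-1 - (-1.7)·-0.674 - (3)·-0.901 - (3)·1.000) / (11.7) = -0.209
  s = (8 - (1)·-0.674 - (-3)·-0.901 - (1)·-0.209) / (6) = 1.030
Iteration 2:
  p = (-1 - (-3.4)·-0.901 - (-3.1)·-0.209 - (-0.7)·1.030) / (-9.2) = 0.434
  q = (-9 - (-2)·0.434 - (-1.6)·-0.209 - (-1)·1.030) / (8.6) = -0.865
  r = (-1 - (-1.7)·0.434 - (3)·-0.865 - (3)·1.030) / (11.7) = -0.065
  s = (8 - (1)·0.434 - (-3)·-0.865 - (1)·-0.065) / (6) = 0.839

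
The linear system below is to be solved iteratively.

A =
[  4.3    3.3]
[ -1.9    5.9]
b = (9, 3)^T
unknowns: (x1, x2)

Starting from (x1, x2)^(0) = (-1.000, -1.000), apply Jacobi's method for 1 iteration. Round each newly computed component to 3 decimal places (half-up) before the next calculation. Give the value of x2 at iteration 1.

Iteration 1:
  x1 = (9 - (3.3)·-1.000) / (4.3) = 2.860
  x2 = (3 - (-1.9)·-1.000) / (5.9) = 0.186

0.186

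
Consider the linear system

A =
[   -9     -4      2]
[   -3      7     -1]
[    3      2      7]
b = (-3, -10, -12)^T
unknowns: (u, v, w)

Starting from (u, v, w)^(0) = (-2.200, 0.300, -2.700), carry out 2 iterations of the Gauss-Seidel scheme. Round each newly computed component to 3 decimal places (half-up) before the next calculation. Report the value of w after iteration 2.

-1.817

Iteration 1:
  u = (-3 - (-4)·0.300 - (2)·-2.700) / (-9) = -0.400
  v = (-10 - (-3)·-0.400 - (-1)·-2.700) / (7) = -1.986
  w = (-12 - (3)·-0.400 - (2)·-1.986) / (7) = -0.975
Iteration 2:
  u = (-3 - (-4)·-1.986 - (2)·-0.975) / (-9) = 0.999
  v = (-10 - (-3)·0.999 - (-1)·-0.975) / (7) = -1.140
  w = (-12 - (3)·0.999 - (2)·-1.140) / (7) = -1.817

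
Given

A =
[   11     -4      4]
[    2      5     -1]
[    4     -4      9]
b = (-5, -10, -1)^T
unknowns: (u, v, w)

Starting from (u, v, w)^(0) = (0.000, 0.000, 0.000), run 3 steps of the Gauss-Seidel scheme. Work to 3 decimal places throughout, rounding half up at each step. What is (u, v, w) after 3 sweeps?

(-0.916, -1.740, -0.477)

Iteration 1:
  u = (-5 - (-4)·0.000 - (4)·0.000) / (11) = -0.455
  v = (-10 - (2)·-0.455 - (-1)·0.000) / (5) = -1.818
  w = (-1 - (4)·-0.455 - (-4)·-1.818) / (9) = -0.717
Iteration 2:
  u = (-5 - (-4)·-1.818 - (4)·-0.717) / (11) = -0.855
  v = (-10 - (2)·-0.855 - (-1)·-0.717) / (5) = -1.801
  w = (-1 - (4)·-0.855 - (-4)·-1.801) / (9) = -0.532
Iteration 3:
  u = (-5 - (-4)·-1.801 - (4)·-0.532) / (11) = -0.916
  v = (-10 - (2)·-0.916 - (-1)·-0.532) / (5) = -1.740
  w = (-1 - (4)·-0.916 - (-4)·-1.740) / (9) = -0.477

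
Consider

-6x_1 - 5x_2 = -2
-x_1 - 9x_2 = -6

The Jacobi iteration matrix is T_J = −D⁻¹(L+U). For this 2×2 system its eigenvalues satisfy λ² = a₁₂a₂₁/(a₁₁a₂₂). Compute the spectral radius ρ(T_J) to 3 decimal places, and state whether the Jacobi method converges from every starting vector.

0.304

a₁₂a₂₁/(a₁₁a₂₂) = (-5)·(-1) / ((-6)·(-9)) = 0.092593
ρ = √|0.092593| = √0.092593 = 0.304
ρ < 1, so Jacobi converges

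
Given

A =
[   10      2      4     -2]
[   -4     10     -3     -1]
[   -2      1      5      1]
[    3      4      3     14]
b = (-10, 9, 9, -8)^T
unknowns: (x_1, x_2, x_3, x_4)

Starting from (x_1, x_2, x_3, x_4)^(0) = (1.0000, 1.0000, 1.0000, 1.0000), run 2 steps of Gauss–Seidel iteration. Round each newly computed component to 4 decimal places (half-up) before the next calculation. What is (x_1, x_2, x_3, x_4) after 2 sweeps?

Iteration 1:
  x_1 = (-10 - (2)·1.0000 - (4)·1.0000 - (-2)·1.0000) / (10) = -1.4000
  x_2 = (9 - (-4)·-1.4000 - (-3)·1.0000 - (-1)·1.0000) / (10) = 0.7400
  x_3 = (9 - (-2)·-1.4000 - (1)·0.7400 - (1)·1.0000) / (5) = 0.8920
  x_4 = (-8 - (3)·-1.4000 - (4)·0.7400 - (3)·0.8920) / (14) = -0.6740
Iteration 2:
  x_1 = (-10 - (2)·0.7400 - (4)·0.8920 - (-2)·-0.6740) / (10) = -1.6396
  x_2 = (9 - (-4)·-1.6396 - (-3)·0.8920 - (-1)·-0.6740) / (10) = 0.4444
  x_3 = (9 - (-2)·-1.6396 - (1)·0.4444 - (1)·-0.6740) / (5) = 1.1901
  x_4 = (-8 - (3)·-1.6396 - (4)·0.4444 - (3)·1.1901) / (14) = -0.6021

(-1.6396, 0.4444, 1.1901, -0.6021)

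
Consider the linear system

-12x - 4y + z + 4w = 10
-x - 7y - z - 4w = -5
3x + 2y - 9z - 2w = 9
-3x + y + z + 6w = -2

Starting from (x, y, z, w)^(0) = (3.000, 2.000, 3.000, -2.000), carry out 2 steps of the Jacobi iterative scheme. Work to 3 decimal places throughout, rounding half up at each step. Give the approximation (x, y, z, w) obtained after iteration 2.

(-0.982, 0.671, -1.491, -1.607)

Iteration 1:
  x = (10 - (-4)·2.000 - (1)·3.000 - (4)·-2.000) / (-12) = -1.917
  y = (-5 - (-1)·3.000 - (-1)·3.000 - (-4)·-2.000) / (-7) = 1.000
  z = (9 - (3)·3.000 - (2)·2.000 - (-2)·-2.000) / (-9) = 0.889
  w = (-2 - (-3)·3.000 - (1)·2.000 - (1)·3.000) / (6) = 0.333
Iteration 2:
  x = (10 - (-4)·1.000 - (1)·0.889 - (4)·0.333) / (-12) = -0.982
  y = (-5 - (-1)·-1.917 - (-1)·0.889 - (-4)·0.333) / (-7) = 0.671
  z = (9 - (3)·-1.917 - (2)·1.000 - (-2)·0.333) / (-9) = -1.491
  w = (-2 - (-3)·-1.917 - (1)·1.000 - (1)·0.889) / (6) = -1.607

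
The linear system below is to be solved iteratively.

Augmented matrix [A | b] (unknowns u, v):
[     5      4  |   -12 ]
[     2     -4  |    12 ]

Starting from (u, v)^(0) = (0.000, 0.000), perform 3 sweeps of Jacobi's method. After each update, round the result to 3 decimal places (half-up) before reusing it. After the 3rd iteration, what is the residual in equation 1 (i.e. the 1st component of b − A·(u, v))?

-4.800

Iteration 1:
  u = (-12 - (4)·0.000) / (5) = -2.400
  v = (12 - (2)·0.000) / (-4) = -3.000
Iteration 2:
  u = (-12 - (4)·-3.000) / (5) = 0.000
  v = (12 - (2)·-2.400) / (-4) = -4.200
Iteration 3:
  u = (-12 - (4)·-4.200) / (5) = 0.960
  v = (12 - (2)·0.000) / (-4) = -3.000
Residual b − A·x = (-4.800, -1.920)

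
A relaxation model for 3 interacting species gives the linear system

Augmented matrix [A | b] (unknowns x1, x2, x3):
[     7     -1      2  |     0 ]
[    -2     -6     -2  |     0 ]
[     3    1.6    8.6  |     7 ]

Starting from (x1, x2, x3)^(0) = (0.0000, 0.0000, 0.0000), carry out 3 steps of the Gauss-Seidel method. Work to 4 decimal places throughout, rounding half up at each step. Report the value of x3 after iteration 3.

Iteration 1:
  x1 = (0 - (-1)·0.0000 - (2)·0.0000) / (7) = 0.0000
  x2 = (0 - (-2)·0.0000 - (-2)·0.0000) / (-6) = 0.0000
  x3 = (7 - (3)·0.0000 - (1.6)·0.0000) / (8.6) = 0.8140
Iteration 2:
  x1 = (0 - (-1)·0.0000 - (2)·0.8140) / (7) = -0.2326
  x2 = (0 - (-2)·-0.2326 - (-2)·0.8140) / (-6) = -0.1938
  x3 = (7 - (3)·-0.2326 - (1.6)·-0.1938) / (8.6) = 0.9311
Iteration 3:
  x1 = (0 - (-1)·-0.1938 - (2)·0.9311) / (7) = -0.2937
  x2 = (0 - (-2)·-0.2937 - (-2)·0.9311) / (-6) = -0.2125
  x3 = (7 - (3)·-0.2937 - (1.6)·-0.2125) / (8.6) = 0.9559

0.9559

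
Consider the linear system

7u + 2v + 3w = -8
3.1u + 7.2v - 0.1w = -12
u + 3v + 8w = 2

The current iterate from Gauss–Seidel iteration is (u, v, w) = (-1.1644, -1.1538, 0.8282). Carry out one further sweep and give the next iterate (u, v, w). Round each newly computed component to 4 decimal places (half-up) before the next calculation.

One sweep:
  u = (-8 - (2)·-1.1538 - (3)·0.8282) / (7) = -1.1681
  v = (-12 - (3.1)·-1.1681 - (-0.1)·0.8282) / (7.2) = -1.1522
  w = (2 - (1)·-1.1681 - (3)·-1.1522) / (8) = 0.8281

(-1.1681, -1.1522, 0.8281)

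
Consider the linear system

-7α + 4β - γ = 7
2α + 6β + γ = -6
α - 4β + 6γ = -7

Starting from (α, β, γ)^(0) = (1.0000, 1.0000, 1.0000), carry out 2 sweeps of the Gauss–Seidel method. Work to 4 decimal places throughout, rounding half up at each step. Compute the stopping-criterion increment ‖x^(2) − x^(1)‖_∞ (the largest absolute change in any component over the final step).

Iteration 1:
  α = (7 - (4)·1.0000 - (-1)·1.0000) / (-7) = -0.5714
  β = (-6 - (2)·-0.5714 - (1)·1.0000) / (6) = -0.9762
  γ = (-7 - (1)·-0.5714 - (-4)·-0.9762) / (6) = -1.7222
Iteration 2:
  α = (7 - (4)·-0.9762 - (-1)·-1.7222) / (-7) = -1.3118
  β = (-6 - (2)·-1.3118 - (1)·-1.7222) / (6) = -0.2757
  γ = (-7 - (1)·-1.3118 - (-4)·-0.2757) / (6) = -1.1318
Change: (-0.7404, 0.7005, 0.5904) → max |·| = 0.7404

0.7404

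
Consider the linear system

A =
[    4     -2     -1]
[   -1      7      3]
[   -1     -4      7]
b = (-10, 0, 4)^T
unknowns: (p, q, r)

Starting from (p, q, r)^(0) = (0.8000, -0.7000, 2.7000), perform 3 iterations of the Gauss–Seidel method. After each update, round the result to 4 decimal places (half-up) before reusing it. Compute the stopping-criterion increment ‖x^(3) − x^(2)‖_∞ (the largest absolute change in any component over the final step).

0.7497

Iteration 1:
  p = (-10 - (-2)·-0.7000 - (-1)·2.7000) / (4) = -2.1750
  q = (0 - (-1)·-2.1750 - (3)·2.7000) / (7) = -1.4679
  r = (4 - (-1)·-2.1750 - (-4)·-1.4679) / (7) = -0.5781
Iteration 2:
  p = (-10 - (-2)·-1.4679 - (-1)·-0.5781) / (4) = -3.3785
  q = (0 - (-1)·-3.3785 - (3)·-0.5781) / (7) = -0.2349
  r = (4 - (-1)·-3.3785 - (-4)·-0.2349) / (7) = -0.0454
Iteration 3:
  p = (-10 - (-2)·-0.2349 - (-1)·-0.0454) / (4) = -2.6288
  q = (0 - (-1)·-2.6288 - (3)·-0.0454) / (7) = -0.3561
  r = (4 - (-1)·-2.6288 - (-4)·-0.3561) / (7) = -0.0076
Change: (0.7497, -0.1212, 0.0378) → max |·| = 0.7497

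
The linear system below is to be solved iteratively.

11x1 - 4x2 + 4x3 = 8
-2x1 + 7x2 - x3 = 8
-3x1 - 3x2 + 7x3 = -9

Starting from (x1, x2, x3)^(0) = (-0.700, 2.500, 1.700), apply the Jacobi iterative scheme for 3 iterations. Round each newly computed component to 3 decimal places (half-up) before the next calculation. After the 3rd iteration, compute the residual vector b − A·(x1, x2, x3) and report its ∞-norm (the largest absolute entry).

Iteration 1:
  x1 = (8 - (-4)·2.500 - (4)·1.700) / (11) = 1.018
  x2 = (8 - (-2)·-0.700 - (-1)·1.700) / (7) = 1.186
  x3 = (-9 - (-3)·-0.700 - (-3)·2.500) / (7) = -0.514
Iteration 2:
  x1 = (8 - (-4)·1.186 - (4)·-0.514) / (11) = 1.345
  x2 = (8 - (-2)·1.018 - (-1)·-0.514) / (7) = 1.360
  x3 = (-9 - (-3)·1.018 - (-3)·1.186) / (7) = -0.341
Iteration 3:
  x1 = (8 - (-4)·1.360 - (4)·-0.341) / (11) = 1.346
  x2 = (8 - (-2)·1.345 - (-1)·-0.341) / (7) = 1.478
  x3 = (-9 - (-3)·1.345 - (-3)·1.360) / (7) = -0.126
Residual b − A·x = (-0.390, 0.220, 0.354); ∞-norm = 0.390

0.390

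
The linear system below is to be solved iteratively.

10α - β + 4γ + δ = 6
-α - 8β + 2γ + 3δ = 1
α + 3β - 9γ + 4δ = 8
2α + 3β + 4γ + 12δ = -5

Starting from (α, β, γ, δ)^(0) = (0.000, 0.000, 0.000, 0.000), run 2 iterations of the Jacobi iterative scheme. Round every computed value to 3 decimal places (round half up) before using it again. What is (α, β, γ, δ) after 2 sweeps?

(0.985, -0.579, -1.049, -0.189)

Iteration 1:
  α = (6 - (-1)·0.000 - (4)·0.000 - (1)·0.000) / (10) = 0.600
  β = (1 - (-1)·0.000 - (2)·0.000 - (3)·0.000) / (-8) = -0.125
  γ = (8 - (1)·0.000 - (3)·0.000 - (4)·0.000) / (-9) = -0.889
  δ = (-5 - (2)·0.000 - (3)·0.000 - (4)·0.000) / (12) = -0.417
Iteration 2:
  α = (6 - (-1)·-0.125 - (4)·-0.889 - (1)·-0.417) / (10) = 0.985
  β = (1 - (-1)·0.600 - (2)·-0.889 - (3)·-0.417) / (-8) = -0.579
  γ = (8 - (1)·0.600 - (3)·-0.125 - (4)·-0.417) / (-9) = -1.049
  δ = (-5 - (2)·0.600 - (3)·-0.125 - (4)·-0.889) / (12) = -0.189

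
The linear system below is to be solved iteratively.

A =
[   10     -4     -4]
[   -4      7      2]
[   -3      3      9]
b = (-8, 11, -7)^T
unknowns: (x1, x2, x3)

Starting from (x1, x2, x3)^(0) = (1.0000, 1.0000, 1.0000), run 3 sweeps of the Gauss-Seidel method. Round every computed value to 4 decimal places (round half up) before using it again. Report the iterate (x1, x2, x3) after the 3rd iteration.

Iteration 1:
  x1 = (-8 - (-4)·1.0000 - (-4)·1.0000) / (10) = 0.0000
  x2 = (11 - (-4)·0.0000 - (2)·1.0000) / (7) = 1.2857
  x3 = (-7 - (-3)·0.0000 - (3)·1.2857) / (9) = -1.2063
Iteration 2:
  x1 = (-8 - (-4)·1.2857 - (-4)·-1.2063) / (10) = -0.7682
  x2 = (11 - (-4)·-0.7682 - (2)·-1.2063) / (7) = 1.4771
  x3 = (-7 - (-3)·-0.7682 - (3)·1.4771) / (9) = -1.5262
Iteration 3:
  x1 = (-8 - (-4)·1.4771 - (-4)·-1.5262) / (10) = -0.8196
  x2 = (11 - (-4)·-0.8196 - (2)·-1.5262) / (7) = 1.5391
  x3 = (-7 - (-3)·-0.8196 - (3)·1.5391) / (9) = -1.5640

(-0.8196, 1.5391, -1.5640)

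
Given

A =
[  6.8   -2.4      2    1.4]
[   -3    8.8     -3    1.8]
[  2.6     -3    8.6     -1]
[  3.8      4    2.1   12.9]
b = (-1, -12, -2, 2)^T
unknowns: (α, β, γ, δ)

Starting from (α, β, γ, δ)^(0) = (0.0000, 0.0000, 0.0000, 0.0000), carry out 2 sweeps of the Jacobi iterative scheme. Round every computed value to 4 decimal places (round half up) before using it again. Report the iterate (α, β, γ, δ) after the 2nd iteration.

(-0.5918, -1.5248, -0.6457, 0.6591)

Iteration 1:
  α = (-1 - (-2.4)·0.0000 - (2)·0.0000 - (1.4)·0.0000) / (6.8) = -0.1471
  β = (-12 - (-3)·0.0000 - (-3)·0.0000 - (1.8)·0.0000) / (8.8) = -1.3636
  γ = (-2 - (2.6)·0.0000 - (-3)·0.0000 - (-1)·0.0000) / (8.6) = -0.2326
  δ = (2 - (3.8)·0.0000 - (4)·0.0000 - (2.1)·0.0000) / (12.9) = 0.1550
Iteration 2:
  α = (-1 - (-2.4)·-1.3636 - (2)·-0.2326 - (1.4)·0.1550) / (6.8) = -0.5918
  β = (-12 - (-3)·-0.1471 - (-3)·-0.2326 - (1.8)·0.1550) / (8.8) = -1.5248
  γ = (-2 - (2.6)·-0.1471 - (-3)·-1.3636 - (-1)·0.1550) / (8.6) = -0.6457
  δ = (2 - (3.8)·-0.1471 - (4)·-1.3636 - (2.1)·-0.2326) / (12.9) = 0.6591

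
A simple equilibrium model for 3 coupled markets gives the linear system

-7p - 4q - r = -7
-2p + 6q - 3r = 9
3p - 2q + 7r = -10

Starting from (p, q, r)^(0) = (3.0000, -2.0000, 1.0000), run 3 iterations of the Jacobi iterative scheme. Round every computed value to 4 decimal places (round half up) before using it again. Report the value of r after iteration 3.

Iteration 1:
  p = (-7 - (-4)·-2.0000 - (-1)·1.0000) / (-7) = 2.0000
  q = (9 - (-2)·3.0000 - (-3)·1.0000) / (6) = 3.0000
  r = (-10 - (3)·3.0000 - (-2)·-2.0000) / (7) = -3.2857
Iteration 2:
  p = (-7 - (-4)·3.0000 - (-1)·-3.2857) / (-7) = -0.2449
  q = (9 - (-2)·2.0000 - (-3)·-3.2857) / (6) = 0.5238
  r = (-10 - (3)·2.0000 - (-2)·3.0000) / (7) = -1.4286
Iteration 3:
  p = (-7 - (-4)·0.5238 - (-1)·-1.4286) / (-7) = 0.9048
  q = (9 - (-2)·-0.2449 - (-3)·-1.4286) / (6) = 0.7041
  r = (-10 - (3)·-0.2449 - (-2)·0.5238) / (7) = -1.1740

-1.1740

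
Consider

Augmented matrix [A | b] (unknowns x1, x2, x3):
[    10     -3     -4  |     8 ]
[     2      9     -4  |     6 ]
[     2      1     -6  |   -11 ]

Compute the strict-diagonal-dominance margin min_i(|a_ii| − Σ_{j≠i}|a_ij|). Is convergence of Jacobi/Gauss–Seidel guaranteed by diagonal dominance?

3

row 1: |10| − (3+4) = 3
row 2: |9| − (2+4) = 3
row 3: |-6| − (2+1) = 3
minimum over rows = 3 → strictly diagonally dominant (convergence guaranteed)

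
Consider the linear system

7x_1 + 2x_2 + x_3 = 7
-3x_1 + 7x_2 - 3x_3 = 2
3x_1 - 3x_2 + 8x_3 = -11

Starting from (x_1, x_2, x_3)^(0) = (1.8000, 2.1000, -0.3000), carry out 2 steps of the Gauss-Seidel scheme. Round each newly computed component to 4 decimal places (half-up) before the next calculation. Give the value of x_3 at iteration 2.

-1.7308

Iteration 1:
  x_1 = (7 - (2)·2.1000 - (1)·-0.3000) / (7) = 0.4429
  x_2 = (2 - (-3)·0.4429 - (-3)·-0.3000) / (7) = 0.3470
  x_3 = (-11 - (3)·0.4429 - (-3)·0.3470) / (8) = -1.4110
Iteration 2:
  x_1 = (7 - (2)·0.3470 - (1)·-1.4110) / (7) = 1.1024
  x_2 = (2 - (-3)·1.1024 - (-3)·-1.4110) / (7) = 0.1535
  x_3 = (-11 - (3)·1.1024 - (-3)·0.1535) / (8) = -1.7308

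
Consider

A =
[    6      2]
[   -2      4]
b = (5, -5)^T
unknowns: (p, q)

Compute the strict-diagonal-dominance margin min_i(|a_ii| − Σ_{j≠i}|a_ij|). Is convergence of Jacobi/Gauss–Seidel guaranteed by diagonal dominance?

row 1: |6| − (2) = 4
row 2: |4| − (2) = 2
minimum over rows = 2 → strictly diagonally dominant (convergence guaranteed)

2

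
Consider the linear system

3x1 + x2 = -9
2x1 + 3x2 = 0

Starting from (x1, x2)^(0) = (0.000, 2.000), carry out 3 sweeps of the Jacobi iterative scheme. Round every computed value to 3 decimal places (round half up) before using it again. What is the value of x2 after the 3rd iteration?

2.000

Iteration 1:
  x1 = (-9 - (1)·2.000) / (3) = -3.667
  x2 = (0 - (2)·0.000) / (3) = 0.000
Iteration 2:
  x1 = (-9 - (1)·0.000) / (3) = -3.000
  x2 = (0 - (2)·-3.667) / (3) = 2.445
Iteration 3:
  x1 = (-9 - (1)·2.445) / (3) = -3.815
  x2 = (0 - (2)·-3.000) / (3) = 2.000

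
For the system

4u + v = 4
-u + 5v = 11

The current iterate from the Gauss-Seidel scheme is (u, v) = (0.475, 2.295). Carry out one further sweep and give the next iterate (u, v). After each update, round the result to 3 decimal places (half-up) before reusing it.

(0.426, 2.285)

One sweep:
  u = (4 - (1)·2.295) / (4) = 0.426
  v = (11 - (-1)·0.426) / (5) = 2.285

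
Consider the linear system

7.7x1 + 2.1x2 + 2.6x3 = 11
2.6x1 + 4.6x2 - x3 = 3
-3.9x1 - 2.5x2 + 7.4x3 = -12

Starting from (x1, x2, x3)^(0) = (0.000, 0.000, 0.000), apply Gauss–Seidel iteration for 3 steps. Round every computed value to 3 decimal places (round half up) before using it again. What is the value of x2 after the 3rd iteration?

Iteration 1:
  x1 = (11 - (2.1)·0.000 - (2.6)·0.000) / (7.7) = 1.429
  x2 = (3 - (2.6)·1.429 - (-1)·0.000) / (4.6) = -0.156
  x3 = (-12 - (-3.9)·1.429 - (-2.5)·-0.156) / (7.4) = -0.921
Iteration 2:
  x1 = (11 - (2.1)·-0.156 - (2.6)·-0.921) / (7.7) = 1.782
  x2 = (3 - (2.6)·1.782 - (-1)·-0.921) / (4.6) = -0.555
  x3 = (-12 - (-3.9)·1.782 - (-2.5)·-0.555) / (7.4) = -0.870
Iteration 3:
  x1 = (11 - (2.1)·-0.555 - (2.6)·-0.870) / (7.7) = 1.874
  x2 = (3 - (2.6)·1.874 - (-1)·-0.870) / (4.6) = -0.596
  x3 = (-12 - (-3.9)·1.874 - (-2.5)·-0.596) / (7.4) = -0.835

-0.596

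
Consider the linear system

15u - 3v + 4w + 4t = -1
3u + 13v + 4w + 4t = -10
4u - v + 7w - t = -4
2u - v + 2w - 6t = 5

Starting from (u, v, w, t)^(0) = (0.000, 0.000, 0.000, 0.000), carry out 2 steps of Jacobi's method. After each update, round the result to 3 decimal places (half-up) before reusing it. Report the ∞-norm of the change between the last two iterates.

0.447

Iteration 1:
  u = (-1 - (-3)·0.000 - (4)·0.000 - (4)·0.000) / (15) = -0.067
  v = (-10 - (3)·0.000 - (4)·0.000 - (4)·0.000) / (13) = -0.769
  w = (-4 - (4)·0.000 - (-1)·0.000 - (-1)·0.000) / (7) = -0.571
  t = (5 - (2)·0.000 - (-1)·0.000 - (2)·0.000) / (-6) = -0.833
Iteration 2:
  u = (-1 - (-3)·-0.769 - (4)·-0.571 - (4)·-0.833) / (15) = 0.154
  v = (-10 - (3)·-0.067 - (4)·-0.571 - (4)·-0.833) / (13) = -0.322
  w = (-4 - (4)·-0.067 - (-1)·-0.769 - (-1)·-0.833) / (7) = -0.762
  t = (5 - (2)·-0.067 - (-1)·-0.769 - (2)·-0.571) / (-6) = -0.918
Change: (0.221, 0.447, -0.191, -0.085) → max |·| = 0.447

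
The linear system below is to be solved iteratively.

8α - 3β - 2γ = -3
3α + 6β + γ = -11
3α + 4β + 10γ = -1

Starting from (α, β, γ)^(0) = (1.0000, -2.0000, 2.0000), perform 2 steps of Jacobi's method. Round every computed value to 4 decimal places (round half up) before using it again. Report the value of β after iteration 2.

-1.5875

Iteration 1:
  α = (-3 - (-3)·-2.0000 - (-2)·2.0000) / (8) = -0.6250
  β = (-11 - (3)·1.0000 - (1)·2.0000) / (6) = -2.6667
  γ = (-1 - (3)·1.0000 - (4)·-2.0000) / (10) = 0.4000
Iteration 2:
  α = (-3 - (-3)·-2.6667 - (-2)·0.4000) / (8) = -1.2750
  β = (-11 - (3)·-0.6250 - (1)·0.4000) / (6) = -1.5875
  γ = (-1 - (3)·-0.6250 - (4)·-2.6667) / (10) = 1.1542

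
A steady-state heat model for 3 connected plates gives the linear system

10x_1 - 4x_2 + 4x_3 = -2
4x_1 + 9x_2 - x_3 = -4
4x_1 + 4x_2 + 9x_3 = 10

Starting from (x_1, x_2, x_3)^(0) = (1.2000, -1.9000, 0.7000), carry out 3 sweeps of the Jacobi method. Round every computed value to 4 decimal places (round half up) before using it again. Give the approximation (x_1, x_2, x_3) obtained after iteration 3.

(-0.9190, 0.2864, 1.4952)

Iteration 1:
  x_1 = (-2 - (-4)·-1.9000 - (4)·0.7000) / (10) = -1.2400
  x_2 = (-4 - (4)·1.2000 - (-1)·0.7000) / (9) = -0.9000
  x_3 = (10 - (4)·1.2000 - (4)·-1.9000) / (9) = 1.4222
Iteration 2:
  x_1 = (-2 - (-4)·-0.9000 - (4)·1.4222) / (10) = -1.1289
  x_2 = (-4 - (4)·-1.2400 - (-1)·1.4222) / (9) = 0.2647
  x_3 = (10 - (4)·-1.2400 - (4)·-0.9000) / (9) = 2.0622
Iteration 3:
  x_1 = (-2 - (-4)·0.2647 - (4)·2.0622) / (10) = -0.9190
  x_2 = (-4 - (4)·-1.1289 - (-1)·2.0622) / (9) = 0.2864
  x_3 = (10 - (4)·-1.1289 - (4)·0.2647) / (9) = 1.4952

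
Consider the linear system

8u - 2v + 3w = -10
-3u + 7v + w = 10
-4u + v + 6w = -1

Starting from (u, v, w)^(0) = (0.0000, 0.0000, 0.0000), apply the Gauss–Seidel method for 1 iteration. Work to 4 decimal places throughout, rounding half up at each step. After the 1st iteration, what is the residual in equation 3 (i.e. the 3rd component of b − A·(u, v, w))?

Iteration 1:
  u = (-10 - (-2)·0.0000 - (3)·0.0000) / (8) = -1.2500
  v = (10 - (-3)·-1.2500 - (1)·0.0000) / (7) = 0.8929
  w = (-1 - (-4)·-1.2500 - (1)·0.8929) / (6) = -1.1488
Residual b − A·x = (5.2322, 1.1485, -0.0001)

-0.0001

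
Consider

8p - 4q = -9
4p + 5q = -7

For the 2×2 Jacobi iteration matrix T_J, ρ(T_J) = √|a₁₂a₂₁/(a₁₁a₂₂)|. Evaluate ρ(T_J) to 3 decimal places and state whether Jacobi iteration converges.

0.632

a₁₂a₂₁/(a₁₁a₂₂) = (-4)·(4) / ((8)·(5)) = -0.400000
ρ = √|-0.400000| = √0.400000 = 0.632
ρ < 1, so Jacobi converges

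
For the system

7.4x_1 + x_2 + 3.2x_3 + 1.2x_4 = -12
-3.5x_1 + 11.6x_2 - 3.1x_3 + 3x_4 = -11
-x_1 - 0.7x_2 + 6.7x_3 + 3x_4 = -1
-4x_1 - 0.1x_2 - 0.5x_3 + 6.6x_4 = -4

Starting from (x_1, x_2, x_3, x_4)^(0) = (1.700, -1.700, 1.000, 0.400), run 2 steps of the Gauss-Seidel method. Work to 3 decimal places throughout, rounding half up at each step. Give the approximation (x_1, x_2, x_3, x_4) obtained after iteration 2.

Iteration 1:
  x_1 = (-12 - (1)·-1.700 - (3.2)·1.000 - (1.2)·0.400) / (7.4) = -1.889
  x_2 = (-11 - (-3.5)·-1.889 - (-3.1)·1.000 - (3)·0.400) / (11.6) = -1.354
  x_3 = (-1 - (-1)·-1.889 - (-0.7)·-1.354 - (3)·0.400) / (6.7) = -0.752
  x_4 = (-4 - (-4)·-1.889 - (-0.1)·-1.354 - (-0.5)·-0.752) / (6.6) = -1.828
Iteration 2:
  x_1 = (-12 - (1)·-1.354 - (3.2)·-0.752 - (1.2)·-1.828) / (7.4) = -0.817
  x_2 = (-11 - (-3.5)·-0.817 - (-3.1)·-0.752 - (3)·-1.828) / (11.6) = -0.923
  x_3 = (-1 - (-1)·-0.817 - (-0.7)·-0.923 - (3)·-1.828) / (6.7) = 0.451
  x_4 = (-4 - (-4)·-0.817 - (-0.1)·-0.923 - (-0.5)·0.451) / (6.6) = -1.081

(-0.817, -0.923, 0.451, -1.081)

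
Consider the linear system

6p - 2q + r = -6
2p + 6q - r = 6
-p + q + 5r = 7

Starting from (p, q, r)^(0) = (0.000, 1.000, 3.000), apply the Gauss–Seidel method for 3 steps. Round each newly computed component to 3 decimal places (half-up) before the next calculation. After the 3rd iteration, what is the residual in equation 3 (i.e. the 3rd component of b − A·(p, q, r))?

0.000

Iteration 1:
  p = (-6 - (-2)·1.000 - (1)·3.000) / (6) = -1.167
  q = (6 - (2)·-1.167 - (-1)·3.000) / (6) = 1.889
  r = (7 - (-1)·-1.167 - (1)·1.889) / (5) = 0.789
Iteration 2:
  p = (-6 - (-2)·1.889 - (1)·0.789) / (6) = -0.502
  q = (6 - (2)·-0.502 - (-1)·0.789) / (6) = 1.299
  r = (7 - (-1)·-0.502 - (1)·1.299) / (5) = 1.040
Iteration 3:
  p = (-6 - (-2)·1.299 - (1)·1.040) / (6) = -0.740
  q = (6 - (2)·-0.740 - (-1)·1.040) / (6) = 1.420
  r = (7 - (-1)·-0.740 - (1)·1.420) / (5) = 0.968
Residual b − A·x = (0.312, -0.072, 0.000)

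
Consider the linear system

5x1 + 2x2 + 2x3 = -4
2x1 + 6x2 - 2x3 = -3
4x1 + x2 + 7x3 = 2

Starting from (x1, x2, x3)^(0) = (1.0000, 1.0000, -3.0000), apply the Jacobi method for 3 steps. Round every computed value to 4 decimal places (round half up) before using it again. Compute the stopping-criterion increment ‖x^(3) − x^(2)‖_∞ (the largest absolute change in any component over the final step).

0.8667

Iteration 1:
  x1 = (-4 - (2)·1.0000 - (2)·-3.0000) / (5) = 0.0000
  x2 = (-3 - (2)·1.0000 - (-2)·-3.0000) / (6) = -1.8333
  x3 = (2 - (4)·1.0000 - (1)·1.0000) / (7) = -0.4286
Iteration 2:
  x1 = (-4 - (2)·-1.8333 - (2)·-0.4286) / (5) = 0.1048
  x2 = (-3 - (2)·0.0000 - (-2)·-0.4286) / (6) = -0.6429
  x3 = (2 - (4)·0.0000 - (1)·-1.8333) / (7) = 0.5476
Iteration 3:
  x1 = (-4 - (2)·-0.6429 - (2)·0.5476) / (5) = -0.7619
  x2 = (-3 - (2)·0.1048 - (-2)·0.5476) / (6) = -0.3524
  x3 = (2 - (4)·0.1048 - (1)·-0.6429) / (7) = 0.3177
Change: (-0.8667, 0.2905, -0.2299) → max |·| = 0.8667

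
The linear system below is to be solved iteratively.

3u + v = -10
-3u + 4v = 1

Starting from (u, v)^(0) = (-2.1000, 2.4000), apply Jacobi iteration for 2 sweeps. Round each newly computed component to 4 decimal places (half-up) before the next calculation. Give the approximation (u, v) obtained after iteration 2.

(-2.8917, -2.8500)

Iteration 1:
  u = (-10 - (1)·2.4000) / (3) = -4.1333
  v = (1 - (-3)·-2.1000) / (4) = -1.3250
Iteration 2:
  u = (-10 - (1)·-1.3250) / (3) = -2.8917
  v = (1 - (-3)·-4.1333) / (4) = -2.8500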